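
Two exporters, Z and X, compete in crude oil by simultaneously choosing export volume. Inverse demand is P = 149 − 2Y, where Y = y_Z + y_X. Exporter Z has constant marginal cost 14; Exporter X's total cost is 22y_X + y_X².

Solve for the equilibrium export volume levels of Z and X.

27.8, 11.9

Exporter Z's profit: π = y_Z(149 − 2(y_Z + y_X)) − 14y_Z.
∂π/∂y_Z = 135 − 4y_Z − 2y_X = 0, so y_Z = 33.75 − 0.5y_X.
For X: ∂π/∂y_X = 127 − 6y_X − 2y_Z = 0 ⇒ y_X = 127/6 − (1/3)y_Z.
Solving the two reaction functions simultaneously: (1 − (−0.5)(−1/3))y_Z = 33.75 − 0.5·(127/6), so (5/6)y_Z = 139/6 and y_Z = 27.8.
Then y_X = 127/6 − (1/3)·27.8 = 11.9.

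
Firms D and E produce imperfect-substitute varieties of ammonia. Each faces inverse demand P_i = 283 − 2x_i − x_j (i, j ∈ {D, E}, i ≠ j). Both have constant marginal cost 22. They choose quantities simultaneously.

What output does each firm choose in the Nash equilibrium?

Firm D's profit: π = x_D(283 − 2x_D − x_E) − 22x_D.
∂π/∂x_D = 261 − 4x_D − x_E = 0 ⇒ x_D = 65.25 − 0.25x_E.
Setting x_D = x_E in the reaction function: x_D = 65.25 − 0.25x_D, so x_D = 65.25 / 1.25 = 52.2.

52.2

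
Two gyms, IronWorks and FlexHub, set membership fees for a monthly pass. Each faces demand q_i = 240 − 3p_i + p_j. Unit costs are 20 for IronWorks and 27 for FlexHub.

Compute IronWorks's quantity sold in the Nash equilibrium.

121.8

IronWorks's profit: π = (p_{IronWorks} − 20)(240 − 3p_{IronWorks} + p_{FlexHub}).
∂π/∂p_{IronWorks} = 300 − 6p_{IronWorks} + p_{FlexHub} = 0 ⇒ p_{IronWorks} = 50 + (1/6)p_{FlexHub}.
Similarly p_{FlexHub} = 53.5 + (1/6)p_{IronWorks}.
Solving the two reaction functions simultaneously: (1 − (1/6)(1/6))p_{IronWorks} = 50 + (1/6)·53.5, so (35/36)p_{IronWorks} = 707/12 and p_{IronWorks} = 60.6.
Then p_{FlexHub} = 53.5 + (1/6)·60.6 = 63.6.
q_{IronWorks} = 240 − 3·60.6 + 63.6 = 121.8.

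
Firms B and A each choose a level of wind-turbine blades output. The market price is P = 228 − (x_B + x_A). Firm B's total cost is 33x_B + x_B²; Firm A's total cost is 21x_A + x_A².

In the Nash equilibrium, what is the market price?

Firm B's profit: π = x_B(228 − (x_B + x_A)) − 33x_B − x_B².
∂π/∂x_B = 195 − 4x_B − x_A = 0, so x_B = 48.75 − 0.25x_A.
By the same steps for A: x_A = 51.75 − 0.25x_B.
Substituting the second reaction function into the first: x_B = 48.75 − 0.25(51.75 − 0.25x_B), which gives 0.9375x_B = 35.8125 ⇒ x_B = 38.2.
Then x_A = 51.75 − 0.25·38.2 = 42.2.
Equilibrium price: P = 228 − 80.4 = 147.6.

147.6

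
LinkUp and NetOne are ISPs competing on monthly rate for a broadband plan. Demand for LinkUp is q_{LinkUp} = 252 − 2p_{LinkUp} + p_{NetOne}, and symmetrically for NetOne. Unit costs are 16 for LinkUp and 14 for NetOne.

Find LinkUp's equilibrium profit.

LinkUp's profit: π = (p_{LinkUp} − 16)(252 − 2p_{LinkUp} + p_{NetOne}).
∂π/∂p_{LinkUp} = 284 − 4p_{LinkUp} + p_{NetOne} = 0 ⇒ p_{LinkUp} = 71 + 0.25p_{NetOne}.
Similarly p_{NetOne} = 70 + 0.25p_{LinkUp}.
Substituting the second reaction function into the first: p_{LinkUp} = 71 + 0.25(70 + 0.25p_{LinkUp}), which gives 0.9375p_{LinkUp} = 88.5 ⇒ p_{LinkUp} = 94.4.
Then p_{NetOne} = 70 + 0.25·94.4 = 93.6.
q_{LinkUp} = 252 − 2·94.4 + 93.6 = 156.8.
Profit = (94.4 − 16)·156.8 = 12293.12.

12293.12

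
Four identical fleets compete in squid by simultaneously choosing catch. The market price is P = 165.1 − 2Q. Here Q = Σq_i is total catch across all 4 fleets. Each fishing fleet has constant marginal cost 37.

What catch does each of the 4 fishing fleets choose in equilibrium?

12.81

A representative fishing fleet's profit is π_i = q_i(165.1 − 2Q) − 37q_i, with Q = q_i + Σ_{j≠i} q_j.
First-order condition: 128.1 − 4q_i − 2Σ_{j≠i} q_j = 0.
Imposing symmetry (q_j = q for all j) turns Σ_{j≠i} q_j into 3q, so 128.1 = 10q and q = 12.81.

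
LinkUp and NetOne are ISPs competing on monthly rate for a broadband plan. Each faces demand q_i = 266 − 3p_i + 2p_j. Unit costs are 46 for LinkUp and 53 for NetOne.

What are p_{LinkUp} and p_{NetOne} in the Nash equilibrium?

102.3125, 104.9375

LinkUp's profit: π = (p_{LinkUp} − 46)(266 − 3p_{LinkUp} + 2p_{NetOne}).
∂π/∂p_{LinkUp} = 404 − 6p_{LinkUp} + 2p_{NetOne} = 0 ⇒ p_{LinkUp} = 202/3 + (1/3)p_{NetOne}.
Similarly p_{NetOne} = 425/6 + (1/3)p_{LinkUp}.
Substituting the second reaction function into the first: p_{LinkUp} = 202/3 + (1/3)(425/6 + (1/3)p_{LinkUp}), which gives (8/9)p_{LinkUp} = 1637/18 ⇒ p_{LinkUp} = 102.3125.
Then p_{NetOne} = 425/6 + (1/3)·102.3125 = 104.9375.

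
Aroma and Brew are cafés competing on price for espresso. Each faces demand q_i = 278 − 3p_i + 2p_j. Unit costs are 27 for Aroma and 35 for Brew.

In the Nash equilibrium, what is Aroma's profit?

Aroma's profit: π = (p_{Aroma} − 27)(278 − 3p_{Aroma} + 2p_{Brew}).
∂π/∂p_{Aroma} = 359 − 6p_{Aroma} + 2p_{Brew} = 0 ⇒ p_{Aroma} = 359/6 + (1/3)p_{Brew}.
Similarly p_{Brew} = 383/6 + (1/3)p_{Aroma}.
Substituting the second reaction function into the first: p_{Aroma} = 359/6 + (1/3)(383/6 + (1/3)p_{Aroma}), which gives (8/9)p_{Aroma} = 730/9 ⇒ p_{Aroma} = 91.25.
Then p_{Brew} = 383/6 + (1/3)·91.25 = 94.25.
q_{Aroma} = 278 − 3·91.25 + 2·94.25 = 192.75.
Profit = (91.25 − 27)·192.75 = 12384.1875.

12384.1875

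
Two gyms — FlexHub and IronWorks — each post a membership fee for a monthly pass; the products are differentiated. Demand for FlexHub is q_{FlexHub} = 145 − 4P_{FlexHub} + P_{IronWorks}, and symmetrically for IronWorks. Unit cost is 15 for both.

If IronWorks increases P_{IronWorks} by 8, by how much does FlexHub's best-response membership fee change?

1

FlexHub's profit: π = (P_{FlexHub} − 15)(145 − 4P_{FlexHub} + P_{IronWorks}).
∂π/∂P_{FlexHub} = 205 − 8P_{FlexHub} + P_{IronWorks} = 0 ⇒ P_{FlexHub} = 25.625 + 0.125P_{IronWorks}.
The reaction-function slope is 0.125, so an 8-unit rise in P_{IronWorks} moves P_{FlexHub} by 0.125 × 8 = 1. FlexHub's best response rises — the actions are strategic complements.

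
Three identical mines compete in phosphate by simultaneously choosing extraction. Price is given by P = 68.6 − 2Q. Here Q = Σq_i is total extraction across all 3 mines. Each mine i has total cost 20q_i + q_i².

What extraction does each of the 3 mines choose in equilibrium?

A representative mine's profit is π_i = q_i(68.6 − 2Q) − 20q_i − q_i², with Q = q_i + Σ_{j≠i} q_j.
First-order condition: 48.6 − 6q_i − 2Σ_{j≠i} q_j = 0.
In a symmetric equilibrium every mine chooses the same q, so Σ_{j≠i} q_j = 2q. The condition becomes 48.6 − 10q = 0, giving q = 48.6/10 = 4.86.

4.86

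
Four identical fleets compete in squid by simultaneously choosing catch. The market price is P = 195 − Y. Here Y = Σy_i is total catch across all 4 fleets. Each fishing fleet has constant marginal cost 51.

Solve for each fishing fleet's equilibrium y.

A representative fishing fleet's profit is π_i = y_i(195 − Y) − 51y_i, with Y = y_i + Σ_{j≠i} y_j.
First-order condition: 144 − 2y_i − Σ_{j≠i} y_j = 0.
With identical fishing fleets, set every y_j = y: then 144 − 2y − 3y = 0, i.e. y = 144/5 = 28.8.

28.8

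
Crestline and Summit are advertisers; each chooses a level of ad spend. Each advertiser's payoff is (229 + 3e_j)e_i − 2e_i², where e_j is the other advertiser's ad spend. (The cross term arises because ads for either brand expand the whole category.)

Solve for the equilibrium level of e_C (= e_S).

Crestline's payoff is (229 + 3e_S)e_C − 2e_C².
∂π/∂e_C = 229 + 3e_S − 4e_C = 0, so e_C = 57.25 + 0.75e_S.
Setting e_C = e_S in the reaction function: e_C = 57.25 + 0.75e_C, so e_C = 57.25 / 0.25 = 229.

229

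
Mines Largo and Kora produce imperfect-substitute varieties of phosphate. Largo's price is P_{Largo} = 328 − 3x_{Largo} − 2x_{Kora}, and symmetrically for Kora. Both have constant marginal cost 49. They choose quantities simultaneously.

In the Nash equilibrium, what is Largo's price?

Mine Largo's profit: π = x_{Largo}(328 − 3x_{Largo} − 2x_{Kora}) − 49x_{Largo}.
∂π/∂x_{Largo} = 279 − 6x_{Largo} − 2x_{Kora} = 0 ⇒ x_{Largo} = 46.5 − (1/3)x_{Kora}.
Setting x_{Largo} = x_{Kora} in the reaction function: x_{Largo} = 46.5 − (1/3)x_{Largo}, so x_{Largo} = 46.5 / (4/3) = 34.875.
P_{Largo} = 328 − 3·34.875 − 2·34.875 = 153.625.

153.625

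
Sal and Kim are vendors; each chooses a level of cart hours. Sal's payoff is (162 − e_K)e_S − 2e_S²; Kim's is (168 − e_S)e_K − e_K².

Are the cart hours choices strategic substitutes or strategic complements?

Expanding Sal's payoff: 162e_S − e_Ke_S − 2e_S².
∂π/∂e_S = 162 − e_K − 4e_S = 0, so e_S = 40.5 − 0.25e_K.
The best-response slope de_S/de_K = −0.25 < 0: the reaction function is downward-sloping, so the choices are strategic substitutes.

strategic substitutes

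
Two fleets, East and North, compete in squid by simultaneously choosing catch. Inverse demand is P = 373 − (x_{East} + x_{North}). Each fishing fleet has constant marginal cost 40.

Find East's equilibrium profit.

Fishing fleet East's profit: π = x_{East}(373 − (x_{East} + x_{North})) − 40x_{East}.
∂π/∂x_{East} = 333 − 2x_{East} − x_{North} = 0, so x_{East} = 166.5 − 0.5x_{North}.
Setting x_{East} = x_{North} in the reaction function: x_{East} = 166.5 − 0.5x_{East}, so x_{East} = 166.5 / 1.5 = 111.
Price P = 373 − 222 = 151.
East's profit: (151 − 40)·111 = 12321.

12321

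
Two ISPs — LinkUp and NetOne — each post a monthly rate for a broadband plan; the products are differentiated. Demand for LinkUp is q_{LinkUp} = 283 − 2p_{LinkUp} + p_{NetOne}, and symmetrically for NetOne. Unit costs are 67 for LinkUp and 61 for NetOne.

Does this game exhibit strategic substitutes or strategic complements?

strategic complements

LinkUp's profit: π = (p_{LinkUp} − 67)(283 − 2p_{LinkUp} + p_{NetOne}).
∂π/∂p_{LinkUp} = 417 − 4p_{LinkUp} + p_{NetOne} = 0 ⇒ p_{LinkUp} = 104.25 + 0.25p_{NetOne}.
The best-response slope dp_{LinkUp}/dp_{NetOne} = 0.25 > 0: the reaction function is upward-sloping, so the choices are strategic complements.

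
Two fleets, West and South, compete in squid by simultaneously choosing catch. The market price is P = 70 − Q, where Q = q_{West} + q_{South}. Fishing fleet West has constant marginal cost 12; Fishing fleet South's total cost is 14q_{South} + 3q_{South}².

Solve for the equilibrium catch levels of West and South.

Fishing fleet West's profit: π = q_{West}(70 − (q_{West} + q_{South})) − 12q_{West}.
∂π/∂q_{West} = 58 − 2q_{West} − q_{South} = 0, so q_{West} = 29 − 0.5q_{South}.
For South: ∂π/∂q_{South} = 56 − 8q_{South} − q_{West} = 0 ⇒ q_{South} = 7 − 0.125q_{West}.
Substituting the second reaction function into the first: q_{West} = 29 − 0.5(7 − 0.125q_{West}), which gives 0.9375q_{West} = 25.5 ⇒ q_{West} = 27.2.
Then q_{South} = 7 − 0.125·27.2 = 3.6.

27.2, 3.6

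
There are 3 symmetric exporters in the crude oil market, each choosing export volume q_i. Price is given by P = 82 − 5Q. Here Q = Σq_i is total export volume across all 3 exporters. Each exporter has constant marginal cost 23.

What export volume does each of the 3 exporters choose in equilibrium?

A representative exporter's profit is π_i = q_i(82 − 5Q) − 23q_i, with Q = q_i + Σ_{j≠i} q_j.
First-order condition: 59 − 10q_i − 5Σ_{j≠i} q_j = 0.
In a symmetric equilibrium every exporter chooses the same q, so Σ_{j≠i} q_j = 2q. The condition becomes 59 − 20q = 0, giving q = 59/20 = 2.95.

2.95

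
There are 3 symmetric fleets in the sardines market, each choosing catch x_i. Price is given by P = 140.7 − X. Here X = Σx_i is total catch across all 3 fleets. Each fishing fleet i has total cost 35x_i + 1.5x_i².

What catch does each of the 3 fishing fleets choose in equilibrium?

A representative fishing fleet's profit is π_i = x_i(140.7 − X) − 35x_i − 1.5x_i², with X = x_i + Σ_{j≠i} x_j.
First-order condition: 105.7 − 5x_i − Σ_{j≠i} x_j = 0.
Imposing symmetry (x_j = x for all j) turns Σ_{j≠i} x_j into 2x, so 105.7 = 7x and x = 15.1.

15.1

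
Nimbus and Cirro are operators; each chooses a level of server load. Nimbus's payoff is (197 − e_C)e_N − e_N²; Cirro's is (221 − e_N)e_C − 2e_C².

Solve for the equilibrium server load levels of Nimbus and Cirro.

81, 35

Expanding Nimbus's payoff: 197e_N − e_Ce_N − e_N².
∂π/∂e_N = 197 − e_C − 2e_N = 0, so e_N = 98.5 − 0.5e_C.
Likewise for Cirro: e_C = 55.25 − 0.25e_N.
Plugging e_C into Nimbus's best response: e_N = 98.5 − 0.5(55.25 − 0.25e_N) ⇒ 0.875e_N = 70.875, so e_N = 81.
Then e_C = 55.25 − 0.25·81 = 35.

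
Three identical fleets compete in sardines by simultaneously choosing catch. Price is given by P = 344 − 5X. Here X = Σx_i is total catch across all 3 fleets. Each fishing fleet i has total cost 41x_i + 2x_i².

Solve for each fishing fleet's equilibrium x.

12.625

A representative fishing fleet's profit is π_i = x_i(344 − 5X) − 41x_i − 2x_i², with X = x_i + Σ_{j≠i} x_j.
First-order condition: 303 − 14x_i − 5Σ_{j≠i} x_j = 0.
In a symmetric equilibrium every fishing fleet chooses the same x, so Σ_{j≠i} x_j = 2x. The condition becomes 303 − 24x = 0, giving x = 303/24 = 12.625.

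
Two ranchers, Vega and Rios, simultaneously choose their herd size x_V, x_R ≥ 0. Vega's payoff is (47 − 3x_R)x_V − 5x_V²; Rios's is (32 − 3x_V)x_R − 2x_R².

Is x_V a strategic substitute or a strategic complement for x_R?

Expanding Vega's payoff: 47x_V − 3x_Rx_V − 5x_V².
∂π/∂x_V = 47 − 3x_R − 10x_V = 0, so x_V = 4.7 − 0.3x_R.
The best-response slope dx_V/dx_R = −0.3 < 0: the reaction function is downward-sloping, so the choices are strategic substitutes.

strategic substitutes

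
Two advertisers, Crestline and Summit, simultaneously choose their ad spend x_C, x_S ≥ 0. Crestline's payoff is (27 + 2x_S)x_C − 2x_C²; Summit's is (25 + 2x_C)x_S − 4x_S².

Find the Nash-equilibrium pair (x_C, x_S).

9.5, 5.5

Expanding Crestline's payoff: 27x_C + 2x_Sx_C − 2x_C².
∂π/∂x_C = 27 + 2x_S − 4x_C = 0, so x_C = 6.75 + 0.5x_S.
Likewise for Summit: x_S = 3.125 + 0.25x_C.
Plugging x_S into Crestline's best response: x_C = 6.75 + 0.5(3.125 + 0.25x_C) ⇒ 0.875x_C = 8.3125, so x_C = 9.5.
Then x_S = 3.125 + 0.25·9.5 = 5.5.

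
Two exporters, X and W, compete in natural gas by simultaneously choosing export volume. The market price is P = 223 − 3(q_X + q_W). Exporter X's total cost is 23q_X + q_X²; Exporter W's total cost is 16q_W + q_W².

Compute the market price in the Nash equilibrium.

112

Exporter X's profit: π = q_X(223 − 3(q_X + q_W)) − 23q_X − q_X².
∂π/∂q_X = 200 − 8q_X − 3q_W = 0, so q_X = 25 − 0.375q_W.
By the same steps for W: q_W = 25.875 − 0.375q_X.
Substituting the second reaction function into the first: q_X = 25 − 0.375(25.875 − 0.375q_X), which gives (55/64)q_X = 979/64 ⇒ q_X = 17.8.
Then q_W = 25.875 − 0.375·17.8 = 19.2.
Equilibrium price: P = 223 − 3·37 = 112.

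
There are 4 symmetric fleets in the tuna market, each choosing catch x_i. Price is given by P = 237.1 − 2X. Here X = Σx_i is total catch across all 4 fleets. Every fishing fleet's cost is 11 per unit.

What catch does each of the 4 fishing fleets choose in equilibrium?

A representative fishing fleet's profit is π_i = x_i(237.1 − 2X) − 11x_i, with X = x_i + Σ_{j≠i} x_j.
First-order condition: 226.1 − 4x_i − 2Σ_{j≠i} x_j = 0.
Imposing symmetry (x_j = x for all j) turns Σ_{j≠i} x_j into 3x, so 226.1 = 10x and x = 22.61.

22.61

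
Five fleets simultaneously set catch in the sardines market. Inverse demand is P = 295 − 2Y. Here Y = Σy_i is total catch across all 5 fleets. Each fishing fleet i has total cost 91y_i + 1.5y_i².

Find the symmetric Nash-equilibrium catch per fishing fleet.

A representative fishing fleet's profit is π_i = y_i(295 − 2Y) − 91y_i − 1.5y_i², with Y = y_i + Σ_{j≠i} y_j.
First-order condition: 204 − 7y_i − 2Σ_{j≠i} y_j = 0.
Imposing symmetry (y_j = y for all j) turns Σ_{j≠i} y_j into 4y, so 204 = 15y and y = 13.6.

13.6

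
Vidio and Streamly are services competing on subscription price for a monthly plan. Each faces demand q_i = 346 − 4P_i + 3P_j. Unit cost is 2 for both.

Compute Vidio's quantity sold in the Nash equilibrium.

Vidio's profit: π = (P_{Vidio} − 2)(346 − 4P_{Vidio} + 3P_{Streamly}).
∂π/∂P_{Vidio} = 354 − 8P_{Vidio} + 3P_{Streamly} = 0 ⇒ P_{Vidio} = 44.25 + 0.375P_{Streamly}.
The game is symmetric, so in equilibrium P_{Streamly} = P_{Vidio}: the reaction function gives 0.625P_{Vidio} = 44.25, hence P_{Vidio} = 70.8.
q_{Vidio} = 346 − 4·70.8 + 3·70.8 = 275.2.

275.2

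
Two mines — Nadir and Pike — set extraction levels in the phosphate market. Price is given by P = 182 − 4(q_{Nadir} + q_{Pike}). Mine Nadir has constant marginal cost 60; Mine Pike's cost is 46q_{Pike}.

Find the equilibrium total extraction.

Mine Nadir's profit: π = q_{Nadir}(182 − 4(q_{Nadir} + q_{Pike})) − 60q_{Nadir}.
∂π/∂q_{Nadir} = 122 − 8q_{Nadir} − 4q_{Pike} = 0, so q_{Nadir} = 15.25 − 0.5q_{Pike}.
By the same steps for Pike: q_{Pike} = 17 − 0.5q_{Nadir}.
Solving the two reaction functions simultaneously: (1 − (−0.5)(−0.5))q_{Nadir} = 15.25 − 0.5·17, so 0.75q_{Nadir} = 6.75 and q_{Nadir} = 9.
Then q_{Pike} = 17 − 0.5·9 = 12.5.
Total extraction: 9 + 12.5 = 21.5.

21.5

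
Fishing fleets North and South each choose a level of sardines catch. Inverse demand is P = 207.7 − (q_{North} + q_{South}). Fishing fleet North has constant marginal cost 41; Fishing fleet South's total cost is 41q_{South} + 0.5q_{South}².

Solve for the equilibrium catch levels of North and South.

66.68, 33.34

Fishing fleet North's profit: π = q_{North}(207.7 − (q_{North} + q_{South})) − 41q_{North}.
∂π/∂q_{North} = 166.7 − 2q_{North} − q_{South} = 0, so q_{North} = 83.35 − 0.5q_{South}.
For South: ∂π/∂q_{South} = 166.7 − 3q_{South} − q_{North} = 0 ⇒ q_{South} = 1667/30 − (1/3)q_{North}.
Substituting the second reaction function into the first: q_{North} = 83.35 − 0.5(1667/30 − (1/3)q_{North}), which gives (5/6)q_{North} = 1667/30 ⇒ q_{North} = 66.68.
Then q_{South} = 1667/30 − (1/3)·66.68 = 33.34.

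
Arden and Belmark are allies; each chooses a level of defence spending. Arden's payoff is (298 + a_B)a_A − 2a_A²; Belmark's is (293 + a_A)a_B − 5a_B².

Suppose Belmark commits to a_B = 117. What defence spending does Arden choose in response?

Expanding Arden's payoff: 298a_A + a_Ba_A − 2a_A².
∂π/∂a_A = 298 + a_B − 4a_A = 0, so a_A = 74.5 + 0.25a_B.
At a_B = 117: a_A = 74.5 + 0.25·117 = 103.75.

103.75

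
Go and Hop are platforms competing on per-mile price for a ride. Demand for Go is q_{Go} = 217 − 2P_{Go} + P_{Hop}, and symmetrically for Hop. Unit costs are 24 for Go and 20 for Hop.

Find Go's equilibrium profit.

Go's profit: π = (P_{Go} − 24)(217 − 2P_{Go} + P_{Hop}).
∂π/∂P_{Go} = 265 − 4P_{Go} + P_{Hop} = 0 ⇒ P_{Go} = 66.25 + 0.25P_{Hop}.
Similarly P_{Hop} = 64.25 + 0.25P_{Go}.
Plugging P_{Hop} into Go's best response: P_{Go} = 66.25 + 0.25(64.25 + 0.25P_{Go}) ⇒ 0.9375P_{Go} = 82.3125, so P_{Go} = 87.8.
Then P_{Hop} = 64.25 + 0.25·87.8 = 86.2.
q_{Go} = 217 − 2·87.8 + 86.2 = 127.6.
Profit = (87.8 − 24)·127.6 = 8140.88.

8140.88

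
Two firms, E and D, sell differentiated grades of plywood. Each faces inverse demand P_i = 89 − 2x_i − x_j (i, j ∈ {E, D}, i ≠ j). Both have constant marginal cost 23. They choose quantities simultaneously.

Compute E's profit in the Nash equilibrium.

Firm E's profit: π = x_E(89 − 2x_E − x_D) − 23x_E.
∂π/∂x_E = 66 − 4x_E − x_D = 0 ⇒ x_E = 16.5 − 0.25x_D.
Setting x_E = x_D in the reaction function: x_E = 16.5 − 0.25x_E, so x_E = 16.5 / 1.25 = 13.2.
P_E = 89 − 2·13.2 − 13.2 = 49.4.
Profit = (49.4 − 23)·13.2 = 348.48.

348.48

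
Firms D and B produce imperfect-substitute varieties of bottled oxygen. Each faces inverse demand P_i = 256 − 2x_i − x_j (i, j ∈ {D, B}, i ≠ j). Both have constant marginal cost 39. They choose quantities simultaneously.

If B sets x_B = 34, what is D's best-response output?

Firm D's profit: π = x_D(256 − 2x_D − x_B) − 39x_D.
∂π/∂x_D = 217 − 4x_D − x_B = 0 ⇒ x_D = 54.25 − 0.25x_B.
At x_B = 34: x_D = 54.25 − 0.25·34 = 45.75.

45.75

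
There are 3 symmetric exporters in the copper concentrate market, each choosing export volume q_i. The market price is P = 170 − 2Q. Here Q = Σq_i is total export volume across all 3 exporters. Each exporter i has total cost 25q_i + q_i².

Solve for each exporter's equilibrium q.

A representative exporter's profit is π_i = q_i(170 − 2Q) − 25q_i − q_i², with Q = q_i + Σ_{j≠i} q_j.
First-order condition: 145 − 6q_i − 2Σ_{j≠i} q_j = 0.
With identical exporters, set every q_j = q: then 145 − 6q − 4q = 0, i.e. q = 145/10 = 14.5.

14.5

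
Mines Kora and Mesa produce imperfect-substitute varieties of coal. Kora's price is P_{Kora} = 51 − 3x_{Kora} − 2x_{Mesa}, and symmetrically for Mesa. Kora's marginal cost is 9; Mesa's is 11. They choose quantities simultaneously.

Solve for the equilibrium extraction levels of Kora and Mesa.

5.375, 4.875

Mine Kora's profit: π = x_{Kora}(51 − 3x_{Kora} − 2x_{Mesa}) − 9x_{Kora}.
∂π/∂x_{Kora} = 42 − 6x_{Kora} − 2x_{Mesa} = 0 ⇒ x_{Kora} = 7 − (1/3)x_{Mesa}.
Similarly x_{Mesa} = 20/3 − (1/3)x_{Kora}.
Substituting the second reaction function into the first: x_{Kora} = 7 − (1/3)(20/3 − (1/3)x_{Kora}), which gives (8/9)x_{Kora} = 43/9 ⇒ x_{Kora} = 5.375.
Then x_{Mesa} = 20/3 − (1/3)·5.375 = 4.875.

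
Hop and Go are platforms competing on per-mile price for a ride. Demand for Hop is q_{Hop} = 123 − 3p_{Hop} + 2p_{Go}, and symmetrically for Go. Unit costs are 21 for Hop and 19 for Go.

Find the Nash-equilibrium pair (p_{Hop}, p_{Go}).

Hop's profit: π = (p_{Hop} − 21)(123 − 3p_{Hop} + 2p_{Go}).
∂π/∂p_{Hop} = 186 − 6p_{Hop} + 2p_{Go} = 0 ⇒ p_{Hop} = 31 + (1/3)p_{Go}.
Similarly p_{Go} = 30 + (1/3)p_{Hop}.
Substituting the second reaction function into the first: p_{Hop} = 31 + (1/3)(30 + (1/3)p_{Hop}), which gives (8/9)p_{Hop} = 41 ⇒ p_{Hop} = 46.125.
Then p_{Go} = 30 + (1/3)·46.125 = 45.375.

46.125, 45.375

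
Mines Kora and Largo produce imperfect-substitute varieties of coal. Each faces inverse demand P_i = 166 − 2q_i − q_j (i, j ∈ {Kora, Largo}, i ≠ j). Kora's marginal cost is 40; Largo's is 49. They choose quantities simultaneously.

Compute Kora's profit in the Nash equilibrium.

Mine Kora's profit: π = q_{Kora}(166 − 2q_{Kora} − q_{Largo}) − 40q_{Kora}.
∂π/∂q_{Kora} = 126 − 4q_{Kora} − q_{Largo} = 0 ⇒ q_{Kora} = 31.5 − 0.25q_{Largo}.
Similarly q_{Largo} = 29.25 − 0.25q_{Kora}.
Plugging q_{Largo} into Kora's best response: q_{Kora} = 31.5 − 0.25(29.25 − 0.25q_{Kora}) ⇒ 0.9375q_{Kora} = 24.1875, so q_{Kora} = 25.8.
Then q_{Largo} = 29.25 − 0.25·25.8 = 22.8.
P_{Kora} = 166 − 2·25.8 − 22.8 = 91.6.
Profit = (91.6 − 40)·25.8 = 1331.28.

1331.28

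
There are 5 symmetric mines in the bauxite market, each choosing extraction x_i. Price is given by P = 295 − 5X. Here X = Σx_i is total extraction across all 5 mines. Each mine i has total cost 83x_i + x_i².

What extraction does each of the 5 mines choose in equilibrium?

A representative mine's profit is π_i = x_i(295 − 5X) − 83x_i − x_i², with X = x_i + Σ_{j≠i} x_j.
First-order condition: 212 − 12x_i − 5Σ_{j≠i} x_j = 0.
Imposing symmetry (x_j = x for all j) turns Σ_{j≠i} x_j into 4x, so 212 = 32x and x = 6.625.

6.625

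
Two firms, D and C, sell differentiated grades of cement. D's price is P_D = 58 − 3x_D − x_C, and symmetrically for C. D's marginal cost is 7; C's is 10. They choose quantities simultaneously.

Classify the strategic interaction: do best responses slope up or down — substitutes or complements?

strategic substitutes

Firm D's profit: π = x_D(58 − 3x_D − x_C) − 7x_D.
∂π/∂x_D = 51 − 6x_D − x_C = 0 ⇒ x_D = 8.5 − (1/6)x_C.
The best-response slope dx_D/dx_C = −1/6 < 0: the reaction function is downward-sloping, so the choices are strategic substitutes.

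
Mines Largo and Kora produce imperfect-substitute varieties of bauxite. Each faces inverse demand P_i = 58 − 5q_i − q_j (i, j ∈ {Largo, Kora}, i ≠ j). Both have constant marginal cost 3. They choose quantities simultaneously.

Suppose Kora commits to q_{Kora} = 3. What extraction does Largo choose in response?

5.2

Mine Largo's profit: π = q_{Largo}(58 − 5q_{Largo} − q_{Kora}) − 3q_{Largo}.
∂π/∂q_{Largo} = 55 − 10q_{Largo} − q_{Kora} = 0 ⇒ q_{Largo} = 5.5 − 0.1q_{Kora}.
At q_{Kora} = 3: q_{Largo} = 5.5 − 0.1·3 = 5.2.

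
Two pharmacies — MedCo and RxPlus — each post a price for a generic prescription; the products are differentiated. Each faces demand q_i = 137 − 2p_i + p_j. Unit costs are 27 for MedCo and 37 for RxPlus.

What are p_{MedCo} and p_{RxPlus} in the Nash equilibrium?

65, 69

MedCo's profit: π = (p_{MedCo} − 27)(137 − 2p_{MedCo} + p_{RxPlus}).
∂π/∂p_{MedCo} = 191 − 4p_{MedCo} + p_{RxPlus} = 0 ⇒ p_{MedCo} = 47.75 + 0.25p_{RxPlus}.
Similarly p_{RxPlus} = 52.75 + 0.25p_{MedCo}.
Plugging p_{RxPlus} into MedCo's best response: p_{MedCo} = 47.75 + 0.25(52.75 + 0.25p_{MedCo}) ⇒ 0.9375p_{MedCo} = 60.9375, so p_{MedCo} = 65.
Then p_{RxPlus} = 52.75 + 0.25·65 = 69.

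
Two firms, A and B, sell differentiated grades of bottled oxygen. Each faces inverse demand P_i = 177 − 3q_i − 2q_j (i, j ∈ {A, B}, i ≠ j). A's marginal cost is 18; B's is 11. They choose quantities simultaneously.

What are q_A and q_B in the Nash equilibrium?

19.4375, 21.1875

Firm A's profit: π = q_A(177 − 3q_A − 2q_B) − 18q_A.
∂π/∂q_A = 159 − 6q_A − 2q_B = 0 ⇒ q_A = 26.5 − (1/3)q_B.
Similarly q_B = 83/3 − (1/3)q_A.
Substituting the second reaction function into the first: q_A = 26.5 − (1/3)(83/3 − (1/3)q_A), which gives (8/9)q_A = 311/18 ⇒ q_A = 19.4375.
Then q_B = 83/3 − (1/3)·19.4375 = 21.1875.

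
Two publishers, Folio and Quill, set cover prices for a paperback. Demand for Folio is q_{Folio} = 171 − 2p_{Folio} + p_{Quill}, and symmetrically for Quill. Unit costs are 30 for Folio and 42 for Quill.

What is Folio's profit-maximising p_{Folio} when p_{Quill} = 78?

Folio's profit: π = (p_{Folio} − 30)(171 − 2p_{Folio} + p_{Quill}).
∂π/∂p_{Folio} = 231 − 4p_{Folio} + p_{Quill} = 0 ⇒ p_{Folio} = 57.75 + 0.25p_{Quill}.
At p_{Quill} = 78: p_{Folio} = 57.75 + 0.25·78 = 77.25.

77.25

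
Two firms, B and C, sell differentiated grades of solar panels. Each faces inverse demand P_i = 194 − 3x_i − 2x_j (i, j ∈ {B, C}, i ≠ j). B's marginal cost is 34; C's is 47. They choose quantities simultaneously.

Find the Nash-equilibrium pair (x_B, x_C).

20.8125, 17.5625

Firm B's profit: π = x_B(194 − 3x_B − 2x_C) − 34x_B.
∂π/∂x_B = 160 − 6x_B − 2x_C = 0 ⇒ x_B = 80/3 − (1/3)x_C.
Similarly x_C = 24.5 − (1/3)x_B.
Solving the two reaction functions simultaneously: (1 − (−1/3)(−1/3))x_B = 80/3 − (1/3)·24.5, so (8/9)x_B = 18.5 and x_B = 20.8125.
Then x_C = 24.5 − (1/3)·20.8125 = 17.5625.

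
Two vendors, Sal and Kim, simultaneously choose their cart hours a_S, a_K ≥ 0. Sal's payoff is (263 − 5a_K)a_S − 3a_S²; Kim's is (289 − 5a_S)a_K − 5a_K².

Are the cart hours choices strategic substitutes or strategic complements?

strategic substitutes

Expanding Sal's payoff: 263a_S − 5a_Ka_S − 3a_S².
∂π/∂a_S = 263 − 5a_K − 6a_S = 0, so a_S = 263/6 − (5/6)a_K.
The best-response slope da_S/da_K = −5/6 < 0: the reaction function is downward-sloping, so the choices are strategic substitutes.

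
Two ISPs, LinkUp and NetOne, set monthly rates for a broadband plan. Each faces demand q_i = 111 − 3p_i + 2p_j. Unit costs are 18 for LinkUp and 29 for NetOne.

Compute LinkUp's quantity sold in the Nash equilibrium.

75.9375

LinkUp's profit: π = (p_{LinkUp} − 18)(111 − 3p_{LinkUp} + 2p_{NetOne}).
∂π/∂p_{LinkUp} = 165 − 6p_{LinkUp} + 2p_{NetOne} = 0 ⇒ p_{LinkUp} = 27.5 + (1/3)p_{NetOne}.
Similarly p_{NetOne} = 33 + (1/3)p_{LinkUp}.
Substituting the second reaction function into the first: p_{LinkUp} = 27.5 + (1/3)(33 + (1/3)p_{LinkUp}), which gives (8/9)p_{LinkUp} = 38.5 ⇒ p_{LinkUp} = 43.3125.
Then p_{NetOne} = 33 + (1/3)·43.3125 = 47.4375.
q_{LinkUp} = 111 − 3·43.3125 + 2·47.4375 = 75.9375.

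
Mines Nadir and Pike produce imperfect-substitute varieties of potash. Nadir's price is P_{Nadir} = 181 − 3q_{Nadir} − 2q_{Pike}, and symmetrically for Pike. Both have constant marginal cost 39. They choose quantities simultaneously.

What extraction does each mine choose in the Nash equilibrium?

Mine Nadir's profit: π = q_{Nadir}(181 − 3q_{Nadir} − 2q_{Pike}) − 39q_{Nadir}.
∂π/∂q_{Nadir} = 142 − 6q_{Nadir} − 2q_{Pike} = 0 ⇒ q_{Nadir} = 71/3 − (1/3)q_{Pike}.
Setting q_{Nadir} = q_{Pike} in the reaction function: q_{Nadir} = 71/3 − (1/3)q_{Nadir}, so q_{Nadir} = (71/3) / (4/3) = 17.75.

17.75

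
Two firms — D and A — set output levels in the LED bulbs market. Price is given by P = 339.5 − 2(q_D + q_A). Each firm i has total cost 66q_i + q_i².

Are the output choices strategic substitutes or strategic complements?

strategic substitutes

Firm D's profit: π = q_D(339.5 − 2(q_D + q_A)) − 66q_D − q_D².
∂π/∂q_D = 273.5 − 6q_D − 2q_A = 0, so q_D = 547/12 − (1/3)q_A.
The best-response slope dq_D/dq_A = −1/3 < 0: the reaction function is downward-sloping, so the choices are strategic substitutes.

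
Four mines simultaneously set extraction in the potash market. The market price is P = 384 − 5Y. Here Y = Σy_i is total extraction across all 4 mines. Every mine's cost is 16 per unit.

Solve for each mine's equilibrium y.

A representative mine's profit is π_i = y_i(384 − 5Y) − 16y_i, with Y = y_i + Σ_{j≠i} y_j.
First-order condition: 368 − 10y_i − 5Σ_{j≠i} y_j = 0.
With identical mines, set every y_j = y: then 368 − 10y − 15y = 0, i.e. y = 368/25 = 14.72.

14.72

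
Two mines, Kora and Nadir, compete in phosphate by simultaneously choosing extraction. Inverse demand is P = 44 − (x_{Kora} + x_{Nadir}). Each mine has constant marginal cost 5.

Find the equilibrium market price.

18

Mine Kora's profit: π = x_{Kora}(44 − (x_{Kora} + x_{Nadir})) − 5x_{Kora}.
∂π/∂x_{Kora} = 39 − 2x_{Kora} − x_{Nadir} = 0, so x_{Kora} = 19.5 − 0.5x_{Nadir}.
Setting x_{Kora} = x_{Nadir} in the reaction function: x_{Kora} = 19.5 − 0.5x_{Kora}, so x_{Kora} = 19.5 / 1.5 = 13.
Equilibrium price: P = 44 − 26 = 18.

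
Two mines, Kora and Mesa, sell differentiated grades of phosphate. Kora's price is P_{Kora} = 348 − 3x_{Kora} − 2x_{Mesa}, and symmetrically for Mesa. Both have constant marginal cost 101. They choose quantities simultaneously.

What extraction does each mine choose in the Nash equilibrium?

Mine Kora's profit: π = x_{Kora}(348 − 3x_{Kora} − 2x_{Mesa}) − 101x_{Kora}.
∂π/∂x_{Kora} = 247 − 6x_{Kora} − 2x_{Mesa} = 0 ⇒ x_{Kora} = 247/6 − (1/3)x_{Mesa}.
By symmetry x_{Mesa} = x_{Kora}; substituting into the reaction function, (4/3)x_{Kora} = 247/6 and x_{Kora} = 30.875.

30.875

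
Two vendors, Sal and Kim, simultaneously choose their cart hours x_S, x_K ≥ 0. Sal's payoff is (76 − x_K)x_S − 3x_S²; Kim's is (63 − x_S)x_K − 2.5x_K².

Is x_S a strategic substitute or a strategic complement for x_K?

strategic substitutes

Expanding Sal's payoff: 76x_S − x_Kx_S − 3x_S².
∂π/∂x_S = 76 − x_K − 6x_S = 0, so x_S = 38/3 − (1/6)x_K.
The best-response slope dx_S/dx_K = −1/6 < 0: the reaction function is downward-sloping, so the choices are strategic substitutes.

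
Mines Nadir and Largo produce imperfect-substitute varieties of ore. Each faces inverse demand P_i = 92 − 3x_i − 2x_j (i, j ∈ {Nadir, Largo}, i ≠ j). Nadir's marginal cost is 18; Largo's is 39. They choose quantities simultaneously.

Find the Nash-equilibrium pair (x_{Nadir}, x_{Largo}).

10.5625, 5.3125

Mine Nadir's profit: π = x_{Nadir}(92 − 3x_{Nadir} − 2x_{Largo}) − 18x_{Nadir}.
∂π/∂x_{Nadir} = 74 − 6x_{Nadir} − 2x_{Largo} = 0 ⇒ x_{Nadir} = 37/3 − (1/3)x_{Largo}.
Similarly x_{Largo} = 53/6 − (1/3)x_{Nadir}.
Plugging x_{Largo} into Nadir's best response: x_{Nadir} = 37/3 − (1/3)(53/6 − (1/3)x_{Nadir}) ⇒ (8/9)x_{Nadir} = 169/18, so x_{Nadir} = 10.5625.
Then x_{Largo} = 53/6 − (1/3)·10.5625 = 5.3125.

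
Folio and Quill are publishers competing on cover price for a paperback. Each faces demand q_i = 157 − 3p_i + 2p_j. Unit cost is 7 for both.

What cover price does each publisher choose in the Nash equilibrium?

44.5

Folio's profit: π = (p_{Folio} − 7)(157 − 3p_{Folio} + 2p_{Quill}).
∂π/∂p_{Folio} = 178 − 6p_{Folio} + 2p_{Quill} = 0 ⇒ p_{Folio} = 89/3 + (1/3)p_{Quill}.
By symmetry p_{Quill} = p_{Folio}; substituting into the reaction function, (2/3)p_{Folio} = 89/3 and p_{Folio} = 44.5.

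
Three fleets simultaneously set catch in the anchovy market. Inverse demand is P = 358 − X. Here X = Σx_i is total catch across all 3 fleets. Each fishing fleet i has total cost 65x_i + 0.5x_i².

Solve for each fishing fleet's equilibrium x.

A representative fishing fleet's profit is π_i = x_i(358 − X) − 65x_i − 0.5x_i², with X = x_i + Σ_{j≠i} x_j.
First-order condition: 293 − 3x_i − Σ_{j≠i} x_j = 0.
With identical fishing fleets, set every x_j = x: then 293 − 3x − 2x = 0, i.e. x = 293/5 = 58.6.

58.6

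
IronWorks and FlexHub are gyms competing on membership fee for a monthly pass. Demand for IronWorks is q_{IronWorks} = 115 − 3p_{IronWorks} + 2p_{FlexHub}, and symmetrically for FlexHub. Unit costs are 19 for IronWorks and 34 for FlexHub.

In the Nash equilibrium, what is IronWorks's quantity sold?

80.4375

IronWorks's profit: π = (p_{IronWorks} − 19)(115 − 3p_{IronWorks} + 2p_{FlexHub}).
∂π/∂p_{IronWorks} = 172 − 6p_{IronWorks} + 2p_{FlexHub} = 0 ⇒ p_{IronWorks} = 86/3 + (1/3)p_{FlexHub}.
Similarly p_{FlexHub} = 217/6 + (1/3)p_{IronWorks}.
Substituting the second reaction function into the first: p_{IronWorks} = 86/3 + (1/3)(217/6 + (1/3)p_{IronWorks}), which gives (8/9)p_{IronWorks} = 733/18 ⇒ p_{IronWorks} = 45.8125.
Then p_{FlexHub} = 217/6 + (1/3)·45.8125 = 51.4375.
q_{IronWorks} = 115 − 3·45.8125 + 2·51.4375 = 80.4375.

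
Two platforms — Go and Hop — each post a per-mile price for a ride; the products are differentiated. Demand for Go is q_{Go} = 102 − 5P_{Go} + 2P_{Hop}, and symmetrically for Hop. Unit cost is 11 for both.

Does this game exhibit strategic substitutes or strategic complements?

strategic complements

Go's profit: π = (P_{Go} − 11)(102 − 5P_{Go} + 2P_{Hop}).
∂π/∂P_{Go} = 157 − 10P_{Go} + 2P_{Hop} = 0 ⇒ P_{Go} = 15.7 + 0.2P_{Hop}.
The best-response slope dP_{Go}/dP_{Hop} = 0.2 > 0: the reaction function is upward-sloping, so the choices are strategic complements.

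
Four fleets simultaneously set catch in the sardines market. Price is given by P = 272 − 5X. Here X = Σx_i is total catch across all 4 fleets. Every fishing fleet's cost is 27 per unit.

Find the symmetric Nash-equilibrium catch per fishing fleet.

9.8

A representative fishing fleet's profit is π_i = x_i(272 − 5X) − 27x_i, with X = x_i + Σ_{j≠i} x_j.
First-order condition: 245 − 10x_i − 5Σ_{j≠i} x_j = 0.
With identical fishing fleets, set every x_j = x: then 245 − 10x − 15x = 0, i.e. x = 245/25 = 9.8.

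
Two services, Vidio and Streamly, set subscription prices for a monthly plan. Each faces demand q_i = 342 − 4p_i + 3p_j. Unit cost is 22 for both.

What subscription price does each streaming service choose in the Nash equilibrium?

Vidio's profit: π = (p_{Vidio} − 22)(342 − 4p_{Vidio} + 3p_{Streamly}).
∂π/∂p_{Vidio} = 430 − 8p_{Vidio} + 3p_{Streamly} = 0 ⇒ p_{Vidio} = 53.75 + 0.375p_{Streamly}.
By symmetry p_{Streamly} = p_{Vidio}; substituting into the reaction function, 0.625p_{Vidio} = 53.75 and p_{Vidio} = 86.

86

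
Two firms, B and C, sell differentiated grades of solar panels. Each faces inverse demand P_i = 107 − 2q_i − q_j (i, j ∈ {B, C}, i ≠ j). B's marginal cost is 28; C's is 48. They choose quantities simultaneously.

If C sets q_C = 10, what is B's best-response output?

Firm B's profit: π = q_B(107 − 2q_B − q_C) − 28q_B.
∂π/∂q_B = 79 − 4q_B − q_C = 0 ⇒ q_B = 19.75 − 0.25q_C.
At q_C = 10: q_B = 19.75 − 0.25·10 = 17.25.

17.25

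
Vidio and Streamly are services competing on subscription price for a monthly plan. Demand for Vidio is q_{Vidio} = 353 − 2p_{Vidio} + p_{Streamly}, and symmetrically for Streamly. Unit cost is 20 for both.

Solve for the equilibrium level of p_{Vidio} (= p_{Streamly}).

131

Vidio's profit: π = (p_{Vidio} − 20)(353 − 2p_{Vidio} + p_{Streamly}).
∂π/∂p_{Vidio} = 393 − 4p_{Vidio} + p_{Streamly} = 0 ⇒ p_{Vidio} = 98.25 + 0.25p_{Streamly}.
Setting p_{Vidio} = p_{Streamly} in the reaction function: p_{Vidio} = 98.25 + 0.25p_{Vidio}, so p_{Vidio} = 98.25 / 0.75 = 131.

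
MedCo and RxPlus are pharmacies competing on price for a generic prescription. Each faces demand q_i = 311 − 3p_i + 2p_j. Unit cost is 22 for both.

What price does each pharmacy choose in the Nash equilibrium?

MedCo's profit: π = (p_{MedCo} − 22)(311 − 3p_{MedCo} + 2p_{RxPlus}).
∂π/∂p_{MedCo} = 377 − 6p_{MedCo} + 2p_{RxPlus} = 0 ⇒ p_{MedCo} = 377/6 + (1/3)p_{RxPlus}.
The game is symmetric, so in equilibrium p_{RxPlus} = p_{MedCo}: the reaction function gives (2/3)p_{MedCo} = 377/6, hence p_{MedCo} = 94.25.

94.25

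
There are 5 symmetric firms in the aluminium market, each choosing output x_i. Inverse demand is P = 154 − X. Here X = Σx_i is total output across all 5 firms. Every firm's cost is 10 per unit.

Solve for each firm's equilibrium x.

24

A representative firm's profit is π_i = x_i(154 − X) − 10x_i, with X = x_i + Σ_{j≠i} x_j.
First-order condition: 144 − 2x_i − Σ_{j≠i} x_j = 0.
In a symmetric equilibrium every firm chooses the same x, so Σ_{j≠i} x_j = 4x. The condition becomes 144 − 6x = 0, giving x = 144/6 = 24.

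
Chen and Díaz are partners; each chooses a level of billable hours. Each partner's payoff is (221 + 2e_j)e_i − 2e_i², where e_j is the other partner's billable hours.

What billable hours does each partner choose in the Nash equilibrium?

110.5

Chen's payoff is (221 + 2e_D)e_C − 2e_C².
∂π/∂e_C = 221 + 2e_D − 4e_C = 0, so e_C = 55.25 + 0.5e_D.
By symmetry e_D = e_C; substituting into the reaction function, 0.5e_C = 55.25 and e_C = 110.5.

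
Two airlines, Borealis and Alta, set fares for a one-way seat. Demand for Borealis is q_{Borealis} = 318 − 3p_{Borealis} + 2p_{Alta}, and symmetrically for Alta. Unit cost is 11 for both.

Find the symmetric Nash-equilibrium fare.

87.75

Borealis's profit: π = (p_{Borealis} − 11)(318 − 3p_{Borealis} + 2p_{Alta}).
∂π/∂p_{Borealis} = 351 − 6p_{Borealis} + 2p_{Alta} = 0 ⇒ p_{Borealis} = 58.5 + (1/3)p_{Alta}.
The game is symmetric, so in equilibrium p_{Alta} = p_{Borealis}: the reaction function gives (2/3)p_{Borealis} = 58.5, hence p_{Borealis} = 87.75.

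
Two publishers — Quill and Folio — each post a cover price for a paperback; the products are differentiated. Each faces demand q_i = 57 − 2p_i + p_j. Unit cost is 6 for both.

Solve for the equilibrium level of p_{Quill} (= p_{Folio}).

Quill's profit: π = (p_{Quill} − 6)(57 − 2p_{Quill} + p_{Folio}).
∂π/∂p_{Quill} = 69 − 4p_{Quill} + p_{Folio} = 0 ⇒ p_{Quill} = 17.25 + 0.25p_{Folio}.
By symmetry p_{Folio} = p_{Quill}; substituting into the reaction function, 0.75p_{Quill} = 17.25 and p_{Quill} = 23.

23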